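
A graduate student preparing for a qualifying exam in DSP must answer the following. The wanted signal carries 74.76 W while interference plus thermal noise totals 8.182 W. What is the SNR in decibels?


SNR in decibels:
SNR = 10 * log10(Ps / Pn)
    = 10 * log10(74.76 / 8.182)
    = 10 * log10(9.1371)
    = 10 * 0.9608
    = 9.61 dB

9.61 dB


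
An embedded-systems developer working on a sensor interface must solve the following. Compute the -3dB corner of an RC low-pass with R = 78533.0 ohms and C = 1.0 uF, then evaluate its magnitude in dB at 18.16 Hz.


Step 1 — cutoff frequency:
fc = 1 / (2*pi*R*C)
C = 1.0 uF = 1e-06 F
fc = 1 / (2*pi*78533.0*1e-06)
   = 2.0266 Hz

Step 2 — magnitude at f = 18.16 Hz:
|H(f)| = 1 / sqrt(1 + (f/fc)^2)
f/fc = 18.16 / 2.0266 = 8.960821
|H| = 1 / sqrt(1 + 80.296313) = 0.1109084
|H|_dB = 20*log10(0.1109084) = -19.1 dB

fc = 2.0266 Hz; |H(18.16 Hz)| = -19.1 dB


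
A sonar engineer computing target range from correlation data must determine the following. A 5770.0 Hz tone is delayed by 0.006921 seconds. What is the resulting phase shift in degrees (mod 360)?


Phase shift from frequency and time delay:
phi = 360 * f * t_delay
    = 360 * 5770.0 * 0.006921
    = 14376.3 degrees
    mod 360 = 336.3 degrees

336.3 degrees


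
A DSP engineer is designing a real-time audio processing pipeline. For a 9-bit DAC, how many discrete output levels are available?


Number of quantization levels = 2^N
= 2^9
= 512

512


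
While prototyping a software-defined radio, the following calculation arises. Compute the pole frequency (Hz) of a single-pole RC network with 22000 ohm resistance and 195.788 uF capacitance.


Cutoff frequency of a first-order RC filter:
fc = 1 / (2 * pi * R * C)
C = 195.788 uF = 0.000195788 F
fc = 1 / (2 * pi * 22000 * 0.000195788)
   = 1 / 27.063790268286
   = 0.03695 Hz

0.03695 Hz


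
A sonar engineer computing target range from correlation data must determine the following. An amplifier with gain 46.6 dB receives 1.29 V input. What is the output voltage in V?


Output voltage from dB gain:
V_out = V_in * 10^(gain_dB / 20)
      = 1.29 * 10^(46.6 / 20)
      = 1.29 * 213.796209
      = 275.7971 V

275.7971 V


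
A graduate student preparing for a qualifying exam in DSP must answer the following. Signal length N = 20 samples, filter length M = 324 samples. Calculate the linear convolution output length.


Linear convolution output length:
L = N + M - 1
  = 20 + 324 - 1
  = 343 samples

343


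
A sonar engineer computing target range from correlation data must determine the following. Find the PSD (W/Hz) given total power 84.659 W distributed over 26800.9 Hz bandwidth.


Power spectral density:
PSD = P / BW
    = 84.659 / 26800.9
    = 0.00315881 W/Hz

0.00315881 W/Hz


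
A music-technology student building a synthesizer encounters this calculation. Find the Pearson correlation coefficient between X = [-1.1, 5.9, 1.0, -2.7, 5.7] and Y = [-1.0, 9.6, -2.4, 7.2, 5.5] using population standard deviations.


Pearson correlation coefficient (population):
r = cov(X,Y) / (std(X) * std(Y))
Mean X = 1.76, Mean Y = 3.78
Cov(X,Y) = 6.7972
Std(X) = 3.501771, Std(Y) = 4.681196
r = 0.4147

0.4147


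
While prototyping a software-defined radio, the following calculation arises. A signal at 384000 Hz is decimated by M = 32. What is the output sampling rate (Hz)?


Decimation reduces the sample rate:
fs_out = fs_in / M
       = 384000 / 32
       = 12000.0 Hz

12000.0 Hz


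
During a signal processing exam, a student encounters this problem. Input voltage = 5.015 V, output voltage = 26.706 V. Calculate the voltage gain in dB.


Voltage gain in dB:
G = 20 * log10(Vout / Vin)
  = 20 * log10(26.706 / 5.015)
  = 20 * log10(5.325224)
  = 20 * 0.726338
  = 14.53 dB

14.53 dB


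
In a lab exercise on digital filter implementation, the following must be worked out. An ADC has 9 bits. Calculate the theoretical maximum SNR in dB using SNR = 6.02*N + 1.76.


Theoretical SNR for a full-scale sinusoid:
SNR = 6.02 * N + 1.76
    = 6.02 * 9 + 1.76
    = 54.18 + 1.76
    = 55.94 dB

55.94 dB


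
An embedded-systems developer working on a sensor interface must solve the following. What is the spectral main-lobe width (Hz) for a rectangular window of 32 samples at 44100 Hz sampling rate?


Main lobe width for a rectangular window:
Width = 2 * fs / N
      = 2 * 44100 / 32
      = 88200 / 32
      = 2756.25 Hz

2756.25 Hz


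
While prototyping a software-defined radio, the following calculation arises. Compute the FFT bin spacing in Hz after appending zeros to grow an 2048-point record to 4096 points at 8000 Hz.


Frequency resolution after zero-padding:
N_padded = 2048 * 2 = 4096
df = fs / N_padded
   = 8000 / 4096
   = 1.9531 Hz

1.9531 Hz


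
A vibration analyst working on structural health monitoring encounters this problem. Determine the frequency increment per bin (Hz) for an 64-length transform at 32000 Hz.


DFT frequency resolution:
df = fs / N
   = 32000 / 64
   = 500.0 Hz

500.0 Hz


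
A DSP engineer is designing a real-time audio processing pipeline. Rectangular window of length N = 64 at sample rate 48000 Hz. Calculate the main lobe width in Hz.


Main lobe width for a rectangular window:
Width = 2 * fs / N
      = 2 * 48000 / 64
      = 96000 / 64
      = 1500.0 Hz

1500.0 Hz


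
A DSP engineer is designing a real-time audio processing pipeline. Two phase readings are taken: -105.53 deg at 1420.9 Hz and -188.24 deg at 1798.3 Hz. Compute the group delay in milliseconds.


Group delay from phase difference:
tau = -d(phi)/d(omega)
d(phi) = -82.71 deg = -1.443562 rad
d(omega) = 2*pi*(1798.3 - 1420.9) = 2371.2741 rad/s
tau = -(-1.443562) / 2371.2741
    = 0.6088 ms

0.6088 ms


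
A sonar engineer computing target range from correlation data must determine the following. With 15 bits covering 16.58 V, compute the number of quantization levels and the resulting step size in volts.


Step 1 — number of quantization levels:
L = 2^N = 2^15 = 32768

Step 2 — LSB step size:
delta = Vfs / L
      = 16.58 / 32768
      = 0.00050598 V

Levels = 32768; step size = 0.00050598 V


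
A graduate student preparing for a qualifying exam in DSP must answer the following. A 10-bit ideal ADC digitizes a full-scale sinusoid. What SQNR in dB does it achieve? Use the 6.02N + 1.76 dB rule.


Theoretical SNR for a full-scale sinusoid:
SNR = 6.02 * N + 1.76
    = 6.02 * 10 + 1.76
    = 60.2 + 1.76
    = 61.96 dB

61.96 dB


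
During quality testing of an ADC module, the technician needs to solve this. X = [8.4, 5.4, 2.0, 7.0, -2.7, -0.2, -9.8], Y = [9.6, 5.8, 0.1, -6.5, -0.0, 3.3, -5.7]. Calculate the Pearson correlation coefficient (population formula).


Pearson correlation coefficient (population):
r = cov(X,Y) / (std(X) * std(Y))
Mean X = 1.4429, Mean Y = 0.9429
Cov(X,Y) = 16.048163
Std(X) = 5.873879, Std(Y) = 5.414493
r = 0.5046

0.5046


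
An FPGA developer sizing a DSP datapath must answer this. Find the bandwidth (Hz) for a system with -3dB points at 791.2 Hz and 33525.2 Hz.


Bandwidth is the difference of -3dB frequencies:
BW = f_high - f_low
   = 33525.2 - 791.2
   = 32734.0 Hz

32734.0 Hz


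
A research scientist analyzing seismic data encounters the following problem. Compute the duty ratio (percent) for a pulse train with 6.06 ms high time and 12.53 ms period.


Duty cycle as a percentage:
DC = (t_on / T) * 100
   = (6.06 / 12.53) * 100
   = 0.483639 * 100
   = 48.36 %

48.36 %


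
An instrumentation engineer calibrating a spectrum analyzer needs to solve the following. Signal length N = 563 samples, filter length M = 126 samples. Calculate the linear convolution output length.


Linear convolution output length:
L = N + M - 1
  = 563 + 126 - 1
  = 688 samples

688


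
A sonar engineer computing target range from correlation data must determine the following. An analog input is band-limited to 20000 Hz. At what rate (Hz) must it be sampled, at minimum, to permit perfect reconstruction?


The Nyquist rate is twice the maximum frequency component.
fs_min = 2 * fmax
      = 2 * 20000
      = 40000 Hz

40000


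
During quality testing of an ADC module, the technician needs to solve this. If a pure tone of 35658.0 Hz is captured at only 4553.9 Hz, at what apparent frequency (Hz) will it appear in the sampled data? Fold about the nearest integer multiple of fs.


Compute the nearest integer multiple of fs to the signal:
n = round(35658.0 / 4553.9) = 8
f_alias = |35658.0 - 8 * 4553.9|
        = |35658.0 - 36431.2|
        = 773.2 Hz

773.2


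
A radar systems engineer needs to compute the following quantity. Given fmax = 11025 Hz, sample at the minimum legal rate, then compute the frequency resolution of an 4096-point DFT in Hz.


Step 1 — Nyquist sampling rate:
fs = 2 * fmax = 2 * 11025 = 22050 Hz

Step 2 — DFT bin spacing:
df = fs / N = 22050 / 4096 = 5.3833 Hz

5.3833 Hz


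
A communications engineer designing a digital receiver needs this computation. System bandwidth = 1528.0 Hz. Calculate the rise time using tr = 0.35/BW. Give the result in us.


Rise time from bandwidth relationship:
tr = 0.35 / BW
   = 0.35 / 1528.0
   = 0.0002290575916 s
   = 229.0576 us

229.0576 us


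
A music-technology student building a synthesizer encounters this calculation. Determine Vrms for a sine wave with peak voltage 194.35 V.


RMS voltage for a sinusoidal waveform:
V_rms = V_peak / sqrt(2)
      = 194.35 / 1.414214
      = 137.426 V

137.426 V


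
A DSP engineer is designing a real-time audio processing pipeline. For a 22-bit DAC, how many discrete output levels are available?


Number of quantization levels = 2^N
= 2^22
= 4194304

4194304


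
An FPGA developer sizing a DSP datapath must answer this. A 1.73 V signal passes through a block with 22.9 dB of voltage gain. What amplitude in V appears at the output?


Output voltage from dB gain:
V_out = V_in * 10^(gain_dB / 20)
      = 1.73 * 10^(22.9 / 20)
      = 1.73 * 13.963684
      = 24.1572 V

24.1572 V


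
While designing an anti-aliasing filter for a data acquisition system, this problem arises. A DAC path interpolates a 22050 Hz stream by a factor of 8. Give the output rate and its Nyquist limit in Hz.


Step 1 — output sample rate after interpolation by L:
fs_out = L * fs_in = 8 * 22050 = 176400 Hz

Step 2 — Nyquist frequency of the output stream:
f_Nyq = fs_out / 2 = 176400 / 2 = 88200.0 Hz

fs_out = 176400 Hz; f_Nyquist = 88200.0 Hz


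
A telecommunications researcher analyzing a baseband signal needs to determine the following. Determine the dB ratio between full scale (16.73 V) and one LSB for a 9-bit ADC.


Dynamic range from full-scale to LSB:
V_min = V_max / 2^bits = 16.73 / 2^9
DR = 20 * log10(V_max / V_min)
   = 20 * log10(2^9)
   = 20 * 9 * log10(2)
   = 54.19 dB

54.19 dB


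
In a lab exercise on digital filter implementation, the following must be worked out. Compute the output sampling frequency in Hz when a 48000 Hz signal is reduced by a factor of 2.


Decimation reduces the sample rate:
fs_out = fs_in / M
       = 48000 / 2
       = 24000.0 Hz

24000.0 Hz


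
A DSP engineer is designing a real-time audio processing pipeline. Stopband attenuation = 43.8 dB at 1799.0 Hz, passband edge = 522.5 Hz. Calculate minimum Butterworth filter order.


Butterworth filter order formula:
n = log10(10^(A/10) - 1) / (2 * log10(f_stop/f_pass))
10^(43.8/10) - 1 = 23987.3292
f_stop/f_pass = 1799.0 / 522.5 = 3.4431
n = 4.0786 -> ceil = 5

5


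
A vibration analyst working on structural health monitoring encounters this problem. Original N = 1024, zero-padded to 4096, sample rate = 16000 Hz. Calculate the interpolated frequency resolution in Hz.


Frequency resolution after zero-padding:
N_padded = 1024 * 4 = 4096
df = fs / N_padded
   = 16000 / 4096
   = 3.9062 Hz

3.9062 Hz


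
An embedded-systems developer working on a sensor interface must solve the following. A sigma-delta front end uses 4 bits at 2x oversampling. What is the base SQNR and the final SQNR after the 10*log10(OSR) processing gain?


Step 1 — baseline SQNR at Nyquist:
SQNR_base = 6.02*N + 1.76
          = 6.02*4 + 1.76
          = 25.84 dB

Step 2 — oversampling processing gain:
G = 10*log10(OSR) = 10*log10(2) = 3.01 dB

Step 3 — total:
SQNR_total = 25.84 + 3.01 = 28.85 dB

Base SQNR = 25.84 dB; oversampled SQNR = 28.85 dB


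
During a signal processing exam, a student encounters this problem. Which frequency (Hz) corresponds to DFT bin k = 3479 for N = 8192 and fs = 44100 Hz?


Frequency of DFT bin k:
f_k = k * fs / N
    = 3479 * 44100 / 8192
    = 153423900 / 8192
    = 18728.503 Hz

18728.503 Hz


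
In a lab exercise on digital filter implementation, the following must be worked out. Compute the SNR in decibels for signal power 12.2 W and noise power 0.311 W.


SNR in decibels:
SNR = 10 * log10(Ps / Pn)
    = 10 * log10(12.2 / 0.311)
    = 10 * log10(39.2283)
    = 10 * 1.5936
    = 15.94 dB

15.94 dB


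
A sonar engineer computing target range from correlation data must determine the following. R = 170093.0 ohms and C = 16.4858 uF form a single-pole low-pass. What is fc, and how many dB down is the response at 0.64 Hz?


Step 1 — cutoff frequency:
fc = 1 / (2*pi*R*C)
C = 16.4858 uF = 1.64858e-05 F
fc = 1 / (2*pi*170093.0*1.64858e-05)
   = 0.0567576 Hz

Step 2 — magnitude at f = 0.64 Hz:
|H(f)| = 1 / sqrt(1 + (f/fc)^2)
f/fc = 0.64 / 0.0567576 = 11.276023
|H| = 1 / sqrt(1 + 127.148695) = 0.0883371
|H|_dB = 20*log10(0.0883371) = -21.08 dB

fc = 0.0567576 Hz; |H(0.64 Hz)| = -21.08 dB


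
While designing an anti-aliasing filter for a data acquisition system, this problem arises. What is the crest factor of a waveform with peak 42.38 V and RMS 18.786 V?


Crest factor is the ratio of peak to RMS:
CF = V_peak / V_rms
   = 42.38 / 18.786
   = 2.2559

2.2559


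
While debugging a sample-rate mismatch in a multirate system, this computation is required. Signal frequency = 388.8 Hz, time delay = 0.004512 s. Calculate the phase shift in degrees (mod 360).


Phase shift from frequency and time delay:
phi = 360 * f * t_delay
    = 360 * 388.8 * 0.004512
    = 631.54 degrees
    mod 360 = 271.54 degrees

271.54 degrees


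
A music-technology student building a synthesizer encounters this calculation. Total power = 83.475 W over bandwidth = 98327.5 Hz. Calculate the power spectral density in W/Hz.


Power spectral density:
PSD = P / BW
    = 83.475 / 98327.5
    = 0.00084895 W/Hz

0.00084895 W/Hz


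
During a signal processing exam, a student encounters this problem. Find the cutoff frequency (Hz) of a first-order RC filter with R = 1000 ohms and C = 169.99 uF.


Cutoff frequency of a first-order RC filter:
fc = 1 / (2 * pi * R * C)
C = 169.99 uF = 0.00016999 F
fc = 1 / (2 * pi * 1000 * 0.00016999)
   = 1 / 1.0680786703675
   = 0.936261 Hz

0.936261 Hz


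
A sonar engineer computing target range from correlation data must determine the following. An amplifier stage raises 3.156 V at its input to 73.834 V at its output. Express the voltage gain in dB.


Voltage gain in dB:
G = 20 * log10(Vout / Vin)
  = 20 * log10(73.834 / 3.156)
  = 20 * log10(23.394804)
  = 20 * 1.369119
  = 27.38 dB

27.38 dB


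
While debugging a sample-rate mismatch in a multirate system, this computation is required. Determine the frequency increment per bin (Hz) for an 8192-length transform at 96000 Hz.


DFT frequency resolution:
df = fs / N
   = 96000 / 8192
   = 11.7188 Hz

11.7188 Hz


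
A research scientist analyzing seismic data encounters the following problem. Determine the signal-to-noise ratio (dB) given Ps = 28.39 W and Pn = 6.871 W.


SNR in decibels:
SNR = 10 * log10(Ps / Pn)
    = 10 * log10(28.39 / 6.871)
    = 10 * log10(4.1319)
    = 10 * 0.6161
    = 6.16 dB

6.16 dB


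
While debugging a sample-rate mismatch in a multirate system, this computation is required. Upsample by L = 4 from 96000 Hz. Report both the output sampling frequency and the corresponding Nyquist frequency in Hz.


Step 1 — output sample rate after interpolation by L:
fs_out = L * fs_in = 4 * 96000 = 384000 Hz

Step 2 — Nyquist frequency of the output stream:
f_Nyq = fs_out / 2 = 384000 / 2 = 192000.0 Hz

fs_out = 384000 Hz; f_Nyquist = 192000.0 Hz


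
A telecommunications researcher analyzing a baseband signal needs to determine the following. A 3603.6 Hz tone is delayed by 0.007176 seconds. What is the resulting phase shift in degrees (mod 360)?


Phase shift from frequency and time delay:
phi = 360 * f * t_delay
    = 360 * 3603.6 * 0.007176
    = 9309.4 degrees
    mod 360 = 309.4 degrees

309.4 degrees


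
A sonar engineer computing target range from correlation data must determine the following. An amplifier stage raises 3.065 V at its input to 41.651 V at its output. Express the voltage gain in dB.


Voltage gain in dB:
G = 20 * log10(Vout / Vin)
  = 20 * log10(41.651 / 3.065)
  = 20 * log10(13.589233)
  = 20 * 1.133195
  = 22.66 dB

22.66 dB


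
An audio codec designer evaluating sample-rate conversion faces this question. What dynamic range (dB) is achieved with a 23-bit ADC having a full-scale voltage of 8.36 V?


Dynamic range from full-scale to LSB:
V_min = V_max / 2^bits = 8.36 / 2^23
DR = 20 * log10(V_max / V_min)
   = 20 * log10(2^23)
   = 20 * 23 * log10(2)
   = 138.47 dB

138.47 dB


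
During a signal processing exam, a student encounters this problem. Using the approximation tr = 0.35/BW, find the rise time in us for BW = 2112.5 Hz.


Rise time from bandwidth relationship:
tr = 0.35 / BW
   = 0.35 / 2112.5
   = 0.0001656804734 s
   = 165.6805 us

165.6805 us


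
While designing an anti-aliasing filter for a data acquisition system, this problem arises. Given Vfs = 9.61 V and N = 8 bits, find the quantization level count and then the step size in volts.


Step 1 — number of quantization levels:
L = 2^N = 2^8 = 256

Step 2 — LSB step size:
delta = Vfs / L
      = 9.61 / 256
      = 0.03753906 V

Levels = 256; step size = 0.03753906 V


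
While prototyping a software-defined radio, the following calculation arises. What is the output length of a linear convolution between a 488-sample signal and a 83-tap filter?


Linear convolution output length:
L = N + M - 1
  = 488 + 83 - 1
  = 570 samples

570


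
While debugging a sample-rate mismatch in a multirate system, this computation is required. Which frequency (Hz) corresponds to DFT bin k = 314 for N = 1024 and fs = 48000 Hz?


Frequency of DFT bin k:
f_k = k * fs / N
    = 314 * 48000 / 1024
    = 15072000 / 1024
    = 14718.75 Hz

14718.75 Hz


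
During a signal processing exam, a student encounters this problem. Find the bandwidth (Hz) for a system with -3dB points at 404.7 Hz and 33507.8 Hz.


Bandwidth is the difference of -3dB frequencies:
BW = f_high - f_low
   = 33507.8 - 404.7
   = 33103.1 Hz

33103.1 Hz


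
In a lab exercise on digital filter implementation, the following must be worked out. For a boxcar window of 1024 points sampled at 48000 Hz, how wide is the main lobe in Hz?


Main lobe width for a rectangular window:
Width = 2 * fs / N
      = 2 * 48000 / 1024
      = 96000 / 1024
      = 93.75 Hz

93.75 Hz


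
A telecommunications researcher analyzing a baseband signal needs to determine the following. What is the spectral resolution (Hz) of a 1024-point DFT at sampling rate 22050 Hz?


DFT frequency resolution:
df = fs / N
   = 22050 / 1024
   = 21.5332 Hz

21.5332 Hz


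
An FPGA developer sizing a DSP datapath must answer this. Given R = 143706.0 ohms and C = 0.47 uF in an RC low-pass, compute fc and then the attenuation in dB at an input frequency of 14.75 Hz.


Step 1 — cutoff frequency:
fc = 1 / (2*pi*R*C)
C = 0.47 uF = 4.7e-07 F
fc = 1 / (2*pi*143706.0*4.7e-07)
   = 2.35639 Hz

Step 2 — magnitude at f = 14.75 Hz:
|H(f)| = 1 / sqrt(1 + (f/fc)^2)
f/fc = 14.75 / 2.35639 = 6.259575
|H| = 1 / sqrt(1 + 39.182279) = 0.1577548
|H|_dB = 20*log10(0.1577548) = -16.04 dB

fc = 2.35639 Hz; |H(14.75 Hz)| = -16.04 dB


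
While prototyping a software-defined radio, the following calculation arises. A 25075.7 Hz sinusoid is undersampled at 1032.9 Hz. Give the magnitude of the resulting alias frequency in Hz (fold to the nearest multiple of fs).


Compute the nearest integer multiple of fs to the signal:
n = round(25075.7 / 1032.9) = 24
f_alias = |25075.7 - 24 * 1032.9|
        = |25075.7 - 24789.6|
        = 286.1 Hz

286.1


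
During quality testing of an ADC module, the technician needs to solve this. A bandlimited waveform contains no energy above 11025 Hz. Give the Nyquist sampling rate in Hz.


The Nyquist rate is twice the maximum frequency component.
fs_min = 2 * fmax
      = 2 * 11025
      = 22050 Hz

22050


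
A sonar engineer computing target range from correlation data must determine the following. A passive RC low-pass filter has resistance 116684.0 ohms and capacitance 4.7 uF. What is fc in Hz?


Cutoff frequency of a first-order RC filter:
fc = 1 / (2 * pi * R * C)
C = 4.7 uF = 4.7e-06 F
fc = 1 / (2 * pi * 116684.0 * 4.7e-06)
   = 1 / 3.4457918135998
   = 0.290209 Hz

0.290209 Hz


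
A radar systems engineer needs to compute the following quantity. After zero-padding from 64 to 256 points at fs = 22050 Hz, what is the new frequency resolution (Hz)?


Frequency resolution after zero-padding:
N_padded = 64 * 4 = 256
df = fs / N_padded
   = 22050 / 256
   = 86.1328 Hz

86.1328 Hz


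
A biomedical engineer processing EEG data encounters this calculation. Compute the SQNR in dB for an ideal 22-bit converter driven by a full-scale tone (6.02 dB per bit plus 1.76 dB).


Theoretical SNR for a full-scale sinusoid:
SNR = 6.02 * N + 1.76
    = 6.02 * 22 + 1.76
    = 132.44 + 1.76
    = 134.2 dB

134.2 dB


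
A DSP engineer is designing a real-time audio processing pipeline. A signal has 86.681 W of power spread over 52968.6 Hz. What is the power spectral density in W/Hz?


Power spectral density:
PSD = P / BW
    = 86.681 / 52968.6
    = 0.00163646 W/Hz

0.00163646 W/Hz


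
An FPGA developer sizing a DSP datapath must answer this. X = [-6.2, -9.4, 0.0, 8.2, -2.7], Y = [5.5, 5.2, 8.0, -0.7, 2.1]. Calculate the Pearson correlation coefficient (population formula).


Pearson correlation coefficient (population):
r = cov(X,Y) / (std(X) * std(Y))
Mean X = -2.02, Mean Y = 4.02
Cov(X,Y) = -10.7576
Std(X) = 6.015447, Std(Y) = 3.012906
r = -0.5936

-0.5936


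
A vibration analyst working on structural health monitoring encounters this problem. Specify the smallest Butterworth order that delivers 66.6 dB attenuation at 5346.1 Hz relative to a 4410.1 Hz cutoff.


Butterworth filter order formula:
n = log10(10^(A/10) - 1) / (2 * log10(f_stop/f_pass))
10^(66.6/10) - 1 = 4570880.8961
f_stop/f_pass = 5346.1 / 4410.1 = 1.2122
n = 39.8379 -> ceil = 40

40


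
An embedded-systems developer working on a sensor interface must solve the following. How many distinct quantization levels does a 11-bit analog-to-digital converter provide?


Number of quantization levels = 2^N
= 2^11
= 2048

2048


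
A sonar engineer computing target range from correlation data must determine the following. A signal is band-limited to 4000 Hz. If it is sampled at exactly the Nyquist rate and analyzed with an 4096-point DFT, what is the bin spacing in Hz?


Step 1 — Nyquist sampling rate:
fs = 2 * fmax = 2 * 4000 = 8000 Hz

Step 2 — DFT bin spacing:
df = fs / N = 8000 / 4096 = 1.9531 Hz

1.9531 Hz


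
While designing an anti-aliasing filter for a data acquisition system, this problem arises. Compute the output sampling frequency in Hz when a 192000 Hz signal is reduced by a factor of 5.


Decimation reduces the sample rate:
fs_out = fs_in / M
       = 192000 / 5
       = 38400.0 Hz

38400.0 Hz


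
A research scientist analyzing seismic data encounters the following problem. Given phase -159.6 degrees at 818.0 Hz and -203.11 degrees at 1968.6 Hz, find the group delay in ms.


Group delay from phase difference:
tau = -d(phi)/d(omega)
d(phi) = -43.51 deg = -0.759393 rad
d(omega) = 2*pi*(1968.6 - 818.0) = 7229.433 rad/s
tau = -(-0.759393) / 7229.433
    = 0.105 ms

0.105 ms


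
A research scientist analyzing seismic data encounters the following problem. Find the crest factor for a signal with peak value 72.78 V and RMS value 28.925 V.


Crest factor is the ratio of peak to RMS:
CF = V_peak / V_rms
   = 72.78 / 28.925
   = 2.5162

2.5162


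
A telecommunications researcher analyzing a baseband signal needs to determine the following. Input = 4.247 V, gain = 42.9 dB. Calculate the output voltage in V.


Output voltage from dB gain:
V_out = V_in * 10^(gain_dB / 20)
      = 4.247 * 10^(42.9 / 20)
      = 4.247 * 139.636836
      = 593.0376 V

593.0376 V


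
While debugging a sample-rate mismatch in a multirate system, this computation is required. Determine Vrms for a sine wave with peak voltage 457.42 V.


RMS voltage for a sinusoidal waveform:
V_rms = V_peak / sqrt(2)
      = 457.42 / 1.414214
      = 323.445 V

323.445 V


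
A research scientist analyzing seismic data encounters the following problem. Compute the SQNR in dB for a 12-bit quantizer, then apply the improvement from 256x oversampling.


Step 1 — baseline SQNR at Nyquist:
SQNR_base = 6.02*N + 1.76
          = 6.02*12 + 1.76
          = 74.0 dB

Step 2 — oversampling processing gain:
G = 10*log10(OSR) = 10*log10(256) = 24.08 dB

Step 3 — total:
SQNR_total = 74.0 + 24.08 = 98.08 dB

Base SQNR = 74.0 dB; oversampled SQNR = 98.08 dB


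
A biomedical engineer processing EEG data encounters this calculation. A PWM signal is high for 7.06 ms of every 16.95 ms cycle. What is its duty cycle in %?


Duty cycle as a percentage:
DC = (t_on / T) * 100
   = (7.06 / 16.95) * 100
   = 0.416519 * 100
   = 41.65 %

41.65 %


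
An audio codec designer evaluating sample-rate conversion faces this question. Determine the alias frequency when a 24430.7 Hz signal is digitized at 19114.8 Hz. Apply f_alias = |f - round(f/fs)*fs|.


Compute the nearest integer multiple of fs to the signal:
n = round(24430.7 / 19114.8) = 1
f_alias = |24430.7 - 1 * 19114.8|
        = |24430.7 - 19114.8|
        = 5315.9 Hz

5315.9


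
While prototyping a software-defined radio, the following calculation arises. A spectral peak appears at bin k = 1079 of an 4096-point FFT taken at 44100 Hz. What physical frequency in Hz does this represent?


Frequency of DFT bin k:
f_k = k * fs / N
    = 1079 * 44100 / 4096
    = 47583900 / 4096
    = 11617.163 Hz

11617.163 Hz


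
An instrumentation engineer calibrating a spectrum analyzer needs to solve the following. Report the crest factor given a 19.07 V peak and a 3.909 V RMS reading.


Crest factor is the ratio of peak to RMS:
CF = V_peak / V_rms
   = 19.07 / 3.909
   = 4.8785

4.8785


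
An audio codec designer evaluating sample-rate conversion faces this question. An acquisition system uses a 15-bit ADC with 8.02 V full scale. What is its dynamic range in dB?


Dynamic range from full-scale to LSB:
V_min = V_max / 2^bits = 8.02 / 2^15
DR = 20 * log10(V_max / V_min)
   = 20 * log10(2^15)
   = 20 * 15 * log10(2)
   = 90.31 dB

90.31 dB


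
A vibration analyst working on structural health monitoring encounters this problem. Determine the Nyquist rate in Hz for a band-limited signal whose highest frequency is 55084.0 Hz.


The Nyquist rate is twice the maximum frequency component.
fs_min = 2 * fmax
      = 2 * 55084.0
      = 110168.0 Hz

110168.0


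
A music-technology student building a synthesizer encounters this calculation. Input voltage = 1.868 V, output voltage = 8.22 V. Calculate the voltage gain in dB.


Voltage gain in dB:
G = 20 * log10(Vout / Vin)
  = 20 * log10(8.22 / 1.868)
  = 20 * log10(4.400428)
  = 20 * 0.643495
  = 12.87 dB

12.87 dB


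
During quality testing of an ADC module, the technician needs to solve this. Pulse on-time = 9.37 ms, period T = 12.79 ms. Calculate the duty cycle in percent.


Duty cycle as a percentage:
DC = (t_on / T) * 100
   = (9.37 / 12.79) * 100
   = 0.732604 * 100
   = 73.26 %

73.26 %


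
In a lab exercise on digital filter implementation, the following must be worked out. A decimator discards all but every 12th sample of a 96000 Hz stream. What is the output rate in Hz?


Decimation reduces the sample rate:
fs_out = fs_in / M
       = 96000 / 12
       = 8000.0 Hz

8000.0 Hz


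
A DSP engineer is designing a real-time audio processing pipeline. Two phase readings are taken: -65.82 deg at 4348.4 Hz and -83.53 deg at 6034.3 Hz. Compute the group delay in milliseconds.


Group delay from phase difference:
tau = -d(phi)/d(omega)
d(phi) = -17.71 deg = -0.309098 rad
d(omega) = 2*pi*(6034.3 - 4348.4) = 10592.8221 rad/s
tau = -(-0.309098) / 10592.8221
    = 0.0292 ms

0.0292 ms


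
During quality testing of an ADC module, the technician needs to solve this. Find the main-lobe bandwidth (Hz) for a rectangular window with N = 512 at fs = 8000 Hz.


Main lobe width for a rectangular window:
Width = 2 * fs / N
      = 2 * 8000 / 512
      = 16000 / 512
      = 31.25 Hz

31.25 Hz


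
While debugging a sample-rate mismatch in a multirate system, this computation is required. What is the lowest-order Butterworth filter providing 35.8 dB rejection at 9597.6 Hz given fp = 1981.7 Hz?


Butterworth filter order formula:
n = log10(10^(A/10) - 1) / (2 * log10(f_stop/f_pass))
10^(35.8/10) - 1 = 3800.894
f_stop/f_pass = 9597.6 / 1981.7 = 4.8431
n = 2.6126 -> ceil = 3

3


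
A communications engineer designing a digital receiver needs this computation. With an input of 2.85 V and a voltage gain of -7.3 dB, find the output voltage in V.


Output voltage from dB gain:
V_out = V_in * 10^(gain_dB / 20)
      = 2.85 * 10^(-7.3 / 20)
      = 2.85 * 0.431519
      = 1.2298 V

1.2298 V


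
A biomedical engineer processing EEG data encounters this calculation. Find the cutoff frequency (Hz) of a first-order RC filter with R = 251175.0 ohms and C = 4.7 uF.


Cutoff frequency of a first-order RC filter:
fc = 1 / (2 * pi * R * C)
C = 4.7 uF = 4.7e-06 F
fc = 1 / (2 * pi * 251175.0 * 4.7e-06)
   = 1 / 7.4174416267949
   = 0.134817 Hz

0.134817 Hz


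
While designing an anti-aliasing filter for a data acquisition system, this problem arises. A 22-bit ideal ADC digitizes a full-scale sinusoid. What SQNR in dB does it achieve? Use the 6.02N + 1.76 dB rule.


Theoretical SNR for a full-scale sinusoid:
SNR = 6.02 * N + 1.76
    = 6.02 * 22 + 1.76
    = 132.44 + 1.76
    = 134.2 dB

134.2 dB


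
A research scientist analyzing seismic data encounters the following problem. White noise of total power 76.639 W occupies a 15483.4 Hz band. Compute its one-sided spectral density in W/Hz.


Power spectral density:
PSD = P / BW
    = 76.639 / 15483.4
    = 0.00494975 W/Hz

0.00494975 W/Hz


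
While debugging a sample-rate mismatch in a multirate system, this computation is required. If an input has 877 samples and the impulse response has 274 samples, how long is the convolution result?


Linear convolution output length:
L = N + M - 1
  = 877 + 274 - 1
  = 1150 samples

1150


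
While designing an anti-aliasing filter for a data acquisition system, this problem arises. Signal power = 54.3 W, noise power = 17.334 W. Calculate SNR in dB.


SNR in decibels:
SNR = 10 * log10(Ps / Pn)
    = 10 * log10(54.3 / 17.334)
    = 10 * log10(3.1326)
    = 10 * 0.4959
    = 4.96 dB

4.96 dB


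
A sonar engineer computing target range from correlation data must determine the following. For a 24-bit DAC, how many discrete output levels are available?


Number of quantization levels = 2^N
= 2^24
= 16777216

16777216


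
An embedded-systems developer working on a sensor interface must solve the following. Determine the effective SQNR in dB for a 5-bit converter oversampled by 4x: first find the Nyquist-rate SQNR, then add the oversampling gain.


Step 1 — baseline SQNR at Nyquist:
SQNR_base = 6.02*N + 1.76
          = 6.02*5 + 1.76
          = 31.86 dB

Step 2 — oversampling processing gain:
G = 10*log10(OSR) = 10*log10(4) = 6.02 dB

Step 3 — total:
SQNR_total = 31.86 + 6.02 = 37.88 dB

Base SQNR = 31.86 dB; oversampled SQNR = 37.88 dB


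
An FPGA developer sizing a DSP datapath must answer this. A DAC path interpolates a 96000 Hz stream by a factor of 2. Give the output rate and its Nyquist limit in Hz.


Step 1 — output sample rate after interpolation by L:
fs_out = L * fs_in = 2 * 96000 = 192000 Hz

Step 2 — Nyquist frequency of the output stream:
f_Nyq = fs_out / 2 = 192000 / 2 = 96000.0 Hz

fs_out = 192000 Hz; f_Nyquist = 96000.0 Hz


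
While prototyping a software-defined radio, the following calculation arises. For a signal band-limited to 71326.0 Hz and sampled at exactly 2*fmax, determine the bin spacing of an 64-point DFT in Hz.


Step 1 — Nyquist sampling rate:
fs = 2 * fmax = 2 * 71326.0 = 142652.0 Hz

Step 2 — DFT bin spacing:
df = fs / N = 142652.0 / 64 = 2228.9375 Hz

2228.9375 Hz


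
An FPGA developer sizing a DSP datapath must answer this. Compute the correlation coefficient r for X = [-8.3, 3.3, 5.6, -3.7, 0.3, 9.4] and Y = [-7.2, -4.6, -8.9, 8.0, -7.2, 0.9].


Pearson correlation coefficient (population):
r = cov(X,Y) / (std(X) * std(Y))
Mean X = 1.1, Mean Y = -3.1667
Cov(X,Y) = -1.276667
Std(X) = 5.85975, Std(Y) = 5.897645
r = -0.0369

-0.0369


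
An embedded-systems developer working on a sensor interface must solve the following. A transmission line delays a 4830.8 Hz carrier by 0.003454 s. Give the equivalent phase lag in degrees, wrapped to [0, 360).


Phase shift from frequency and time delay:
phi = 360 * f * t_delay
    = 360 * 4830.8 * 0.003454
    = 6006.81 degrees
    mod 360 = 246.81 degrees

246.81 degrees


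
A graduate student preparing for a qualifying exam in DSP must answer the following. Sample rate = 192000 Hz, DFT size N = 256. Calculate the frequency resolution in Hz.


DFT frequency resolution:
df = fs / N
   = 192000 / 256
   = 750.0 Hz

750.0 Hz


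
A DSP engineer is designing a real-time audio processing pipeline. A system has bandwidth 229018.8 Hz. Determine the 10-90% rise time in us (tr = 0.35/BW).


Rise time from bandwidth relationship:
tr = 0.35 / BW
   = 0.35 / 229018.8
   = 1.528258815e-06 s
   = 1.5283 us

1.5283 us


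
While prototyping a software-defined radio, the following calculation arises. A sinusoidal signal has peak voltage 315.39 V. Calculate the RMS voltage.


RMS voltage for a sinusoidal waveform:
V_rms = V_peak / sqrt(2)
      = 315.39 / 1.414214
      = 223.014 V

223.014 V


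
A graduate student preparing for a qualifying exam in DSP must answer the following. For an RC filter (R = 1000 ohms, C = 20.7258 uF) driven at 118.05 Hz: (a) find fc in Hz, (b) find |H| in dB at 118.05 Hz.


Step 1 — cutoff frequency:
fc = 1 / (2*pi*R*C)
C = 20.7258 uF = 2.07258e-05 F
fc = 1 / (2*pi*1000*2.07258e-05)
   = 7.67907 Hz

Step 2 — magnitude at f = 118.05 Hz:
|H(f)| = 1 / sqrt(1 + (f/fc)^2)
f/fc = 118.05 / 7.67907 = 15.372955
|H| = 1 / sqrt(1 + 236.327745) = 0.0649121
|H|_dB = 20*log10(0.0649121) = -23.75 dB

fc = 7.67907 Hz; |H(118.05 Hz)| = -23.75 dB


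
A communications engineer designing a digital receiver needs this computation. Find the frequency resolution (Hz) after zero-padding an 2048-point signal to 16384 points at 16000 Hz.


Frequency resolution after zero-padding:
N_padded = 2048 * 8 = 16384
df = fs / N_padded
   = 16000 / 16384
   = 0.9766 Hz

0.9766 Hz


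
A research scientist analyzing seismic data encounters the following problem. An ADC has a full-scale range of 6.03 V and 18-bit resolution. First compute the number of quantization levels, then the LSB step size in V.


Step 1 — number of quantization levels:
L = 2^N = 2^18 = 262144

Step 2 — LSB step size:
delta = Vfs / L
      = 6.03 / 262144
      = 2.3e-05 V

Levels = 262144; step size = 2.3e-05 V


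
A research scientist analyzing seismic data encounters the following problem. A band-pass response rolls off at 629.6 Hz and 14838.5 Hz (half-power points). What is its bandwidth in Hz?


Bandwidth is the difference of -3dB frequencies:
BW = f_high - f_low
   = 14838.5 - 629.6
   = 14208.9 Hz

14208.9 Hz


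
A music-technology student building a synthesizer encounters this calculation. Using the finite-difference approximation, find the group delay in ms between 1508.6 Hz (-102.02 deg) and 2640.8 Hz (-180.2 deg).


Group delay from phase difference:
tau = -d(phi)/d(omega)
d(phi) = -78.18 deg = -1.364498 rad
d(omega) = 2*pi*(2640.8 - 1508.6) = 7113.8224 rad/s
tau = -(-1.364498) / 7113.8224
    = 0.1918 ms

0.1918 ms


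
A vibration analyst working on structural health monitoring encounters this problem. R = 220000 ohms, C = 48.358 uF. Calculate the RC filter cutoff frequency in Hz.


Cutoff frequency of a first-order RC filter:
fc = 1 / (2 * pi * R * C)
C = 48.358 uF = 4.8358e-05 F
fc = 1 / (2 * pi * 220000 * 4.8358e-05)
   = 1 / 66.84530051861
   = 0.01496 Hz

0.01496 Hz


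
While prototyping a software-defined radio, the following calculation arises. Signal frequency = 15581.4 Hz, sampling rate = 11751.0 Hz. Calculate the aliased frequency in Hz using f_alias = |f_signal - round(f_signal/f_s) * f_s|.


Compute the nearest integer multiple of fs to the signal:
n = round(15581.4 / 11751.0) = 1
f_alias = |15581.4 - 1 * 11751.0|
        = |15581.4 - 11751.0|
        = 3830.4 Hz

3830.4


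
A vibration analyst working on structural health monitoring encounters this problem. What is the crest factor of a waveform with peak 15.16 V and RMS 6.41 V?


Crest factor is the ratio of peak to RMS:
CF = V_peak / V_rms
   = 15.16 / 6.41
   = 2.3651

2.3651


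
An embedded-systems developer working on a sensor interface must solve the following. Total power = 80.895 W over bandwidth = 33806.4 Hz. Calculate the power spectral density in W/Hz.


Power spectral density:
PSD = P / BW
    = 80.895 / 33806.4
    = 0.00239289 W/Hz

0.00239289 W/Hz


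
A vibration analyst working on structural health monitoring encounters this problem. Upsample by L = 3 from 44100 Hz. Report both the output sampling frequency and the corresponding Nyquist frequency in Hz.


Step 1 — output sample rate after interpolation by L:
fs_out = L * fs_in = 3 * 44100 = 132300 Hz

Step 2 — Nyquist frequency of the output stream:
f_Nyq = fs_out / 2 = 132300 / 2 = 66150.0 Hz

fs_out = 132300 Hz; f_Nyquist = 66150.0 Hz


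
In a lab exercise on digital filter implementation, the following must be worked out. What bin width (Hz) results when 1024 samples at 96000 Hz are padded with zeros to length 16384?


Frequency resolution after zero-padding:
N_padded = 1024 * 16 = 16384
df = fs / N_padded
   = 96000 / 16384
   = 5.8594 Hz

5.8594 Hz


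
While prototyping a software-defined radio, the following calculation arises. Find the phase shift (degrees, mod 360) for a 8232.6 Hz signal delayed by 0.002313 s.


Phase shift from frequency and time delay:
phi = 360 * f * t_delay
    = 360 * 8232.6 * 0.002313
    = 6855.12 degrees
    mod 360 = 15.12 degrees

15.12 degrees


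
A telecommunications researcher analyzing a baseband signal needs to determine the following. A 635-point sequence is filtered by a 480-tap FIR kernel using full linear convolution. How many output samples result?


Linear convolution output length:
L = N + M - 1
  = 635 + 480 - 1
  = 1114 samples

1114


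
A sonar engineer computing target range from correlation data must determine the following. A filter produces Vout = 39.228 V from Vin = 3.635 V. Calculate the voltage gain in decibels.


Voltage gain in dB:
G = 20 * log10(Vout / Vin)
  = 20 * log10(39.228 / 3.635)
  = 20 * log10(10.791747)
  = 20 * 1.033092
  = 20.66 dB

20.66 dB
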